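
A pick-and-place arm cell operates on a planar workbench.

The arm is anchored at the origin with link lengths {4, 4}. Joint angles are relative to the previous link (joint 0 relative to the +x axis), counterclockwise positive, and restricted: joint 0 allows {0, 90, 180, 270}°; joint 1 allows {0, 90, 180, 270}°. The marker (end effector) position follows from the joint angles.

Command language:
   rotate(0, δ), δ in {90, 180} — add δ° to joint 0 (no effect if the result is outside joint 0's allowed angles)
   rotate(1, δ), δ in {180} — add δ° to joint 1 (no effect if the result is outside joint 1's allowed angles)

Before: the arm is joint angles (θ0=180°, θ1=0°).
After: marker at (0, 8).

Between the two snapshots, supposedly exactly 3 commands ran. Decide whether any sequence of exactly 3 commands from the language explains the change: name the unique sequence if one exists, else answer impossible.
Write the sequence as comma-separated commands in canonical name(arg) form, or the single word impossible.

rotate(0, 90), rotate(0, 90), rotate(0, 90)

initial: joint angles (θ0=180°, θ1=0°)
t=1 rotate(0, 90) ⇒ joint angles (θ0=270°, θ1=0°)
t=2 rotate(0, 90) ⇒ joint angles (θ0=0°, θ1=0°)
t=3 rotate(0, 90) ⇒ joint angles (θ0=90°, θ1=0°)
no rival 3-sequence matches.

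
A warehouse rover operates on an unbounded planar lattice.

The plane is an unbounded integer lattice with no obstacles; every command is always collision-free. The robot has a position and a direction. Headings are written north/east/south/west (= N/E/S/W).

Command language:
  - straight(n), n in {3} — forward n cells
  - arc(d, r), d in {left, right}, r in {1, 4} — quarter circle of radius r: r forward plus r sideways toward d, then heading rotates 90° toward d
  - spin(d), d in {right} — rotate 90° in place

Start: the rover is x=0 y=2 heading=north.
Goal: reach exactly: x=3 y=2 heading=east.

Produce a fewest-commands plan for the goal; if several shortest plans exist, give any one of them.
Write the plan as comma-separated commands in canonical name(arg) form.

initial: x=0 y=2 heading=north
1. spin(right) → x=0 y=2 heading=east
2. straight(3) → x=3 y=2 heading=east
no 1-step plan works, so 2 is optimal.

spin(right), straight(3)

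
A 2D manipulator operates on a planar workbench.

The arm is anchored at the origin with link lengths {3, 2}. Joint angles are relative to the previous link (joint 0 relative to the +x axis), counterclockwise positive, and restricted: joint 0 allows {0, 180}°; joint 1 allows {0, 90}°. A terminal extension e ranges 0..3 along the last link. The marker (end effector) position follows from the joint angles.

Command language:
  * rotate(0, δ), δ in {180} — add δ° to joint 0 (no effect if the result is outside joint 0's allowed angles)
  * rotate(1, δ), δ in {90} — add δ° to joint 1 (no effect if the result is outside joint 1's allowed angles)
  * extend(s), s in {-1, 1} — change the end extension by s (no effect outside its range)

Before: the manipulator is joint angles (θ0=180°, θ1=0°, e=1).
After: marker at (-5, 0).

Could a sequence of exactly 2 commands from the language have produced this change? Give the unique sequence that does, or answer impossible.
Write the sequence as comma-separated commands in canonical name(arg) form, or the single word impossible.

extend(-1), extend(-1)

t0: joint angles (θ0=180°, θ1=0°, e=1)
[1] after extend(-1): joint angles (θ0=180°, θ1=0°, e=0)
[2] after extend(-1): joint angles (θ0=180°, θ1=0°, e=0)
uniquely the one of 16 2-step routes that fits.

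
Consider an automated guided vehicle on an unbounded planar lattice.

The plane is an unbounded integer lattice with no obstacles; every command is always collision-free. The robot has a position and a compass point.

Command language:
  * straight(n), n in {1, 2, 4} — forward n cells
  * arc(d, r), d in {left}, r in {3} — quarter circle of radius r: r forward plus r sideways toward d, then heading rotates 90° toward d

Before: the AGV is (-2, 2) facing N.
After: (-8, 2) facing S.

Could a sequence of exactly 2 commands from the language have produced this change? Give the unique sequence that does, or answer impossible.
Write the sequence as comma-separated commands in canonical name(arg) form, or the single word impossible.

key: position moved to (-8,2) AND the heading swung to S — translation plus rotation needed
from: (-2, 2) facing N
[1] after arc(left, 3): (-5, 5) facing W
[2] after arc(left, 3): (-8, 2) facing S
uniquely the one of 16 2-step routes that fits.

arc(left, 3), arc(left, 3)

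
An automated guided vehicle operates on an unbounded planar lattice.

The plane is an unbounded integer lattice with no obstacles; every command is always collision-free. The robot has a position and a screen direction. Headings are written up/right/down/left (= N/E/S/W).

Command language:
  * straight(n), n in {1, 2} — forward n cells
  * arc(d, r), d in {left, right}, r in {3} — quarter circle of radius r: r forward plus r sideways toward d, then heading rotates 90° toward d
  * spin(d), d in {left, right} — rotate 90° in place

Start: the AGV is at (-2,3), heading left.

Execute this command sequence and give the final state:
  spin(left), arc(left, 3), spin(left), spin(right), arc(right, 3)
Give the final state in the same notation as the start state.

at (4,-3), heading down

begin: at (-2,3), heading left
t=1 spin(left) ⇒ at (-2,3), heading down
t=2 arc(left, 3) ⇒ at (1,0), heading right
t=3 spin(left) ⇒ at (1,0), heading up
t=4 spin(right) ⇒ at (1,0), heading right
t=5 arc(right, 3) ⇒ at (4,-3), heading down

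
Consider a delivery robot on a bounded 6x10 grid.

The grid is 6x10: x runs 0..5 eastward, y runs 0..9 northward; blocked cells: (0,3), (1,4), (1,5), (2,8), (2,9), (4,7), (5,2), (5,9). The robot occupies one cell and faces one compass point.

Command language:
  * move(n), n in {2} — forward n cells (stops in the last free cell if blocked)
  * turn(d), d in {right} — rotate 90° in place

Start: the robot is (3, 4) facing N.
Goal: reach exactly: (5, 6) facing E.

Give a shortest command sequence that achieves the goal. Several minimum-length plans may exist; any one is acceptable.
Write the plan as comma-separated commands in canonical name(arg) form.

start: (3, 4) facing N
step 1 (move(2)): (3, 6) facing N
step 2 (turn(right)): (3, 6) facing E
step 3 (move(2)): (5, 6) facing E
shorter routes all fall short; 3 is best.

move(2), turn(right), move(2)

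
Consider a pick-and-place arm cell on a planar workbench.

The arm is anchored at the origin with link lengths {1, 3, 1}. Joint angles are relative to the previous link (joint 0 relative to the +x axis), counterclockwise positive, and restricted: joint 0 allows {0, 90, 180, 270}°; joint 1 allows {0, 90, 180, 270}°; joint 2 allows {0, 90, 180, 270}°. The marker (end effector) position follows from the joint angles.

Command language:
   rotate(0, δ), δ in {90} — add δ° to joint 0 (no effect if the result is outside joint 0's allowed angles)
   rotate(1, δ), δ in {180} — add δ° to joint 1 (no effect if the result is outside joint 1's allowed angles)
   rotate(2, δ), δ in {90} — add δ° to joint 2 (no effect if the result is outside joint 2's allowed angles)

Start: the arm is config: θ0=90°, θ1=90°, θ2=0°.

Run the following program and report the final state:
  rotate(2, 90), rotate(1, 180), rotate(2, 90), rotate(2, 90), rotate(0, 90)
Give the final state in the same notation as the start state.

config: θ0=180°, θ1=270°, θ2=270°

initial: config: θ0=90°, θ1=90°, θ2=0°
1. rotate(2, 90) → config: θ0=90°, θ1=90°, θ2=90°
2. rotate(1, 180) → config: θ0=90°, θ1=270°, θ2=90°
3. rotate(2, 90) → config: θ0=90°, θ1=270°, θ2=180°
4. rotate(2, 90) → config: θ0=90°, θ1=270°, θ2=270°
5. rotate(0, 90) → config: θ0=180°, θ1=270°, θ2=270°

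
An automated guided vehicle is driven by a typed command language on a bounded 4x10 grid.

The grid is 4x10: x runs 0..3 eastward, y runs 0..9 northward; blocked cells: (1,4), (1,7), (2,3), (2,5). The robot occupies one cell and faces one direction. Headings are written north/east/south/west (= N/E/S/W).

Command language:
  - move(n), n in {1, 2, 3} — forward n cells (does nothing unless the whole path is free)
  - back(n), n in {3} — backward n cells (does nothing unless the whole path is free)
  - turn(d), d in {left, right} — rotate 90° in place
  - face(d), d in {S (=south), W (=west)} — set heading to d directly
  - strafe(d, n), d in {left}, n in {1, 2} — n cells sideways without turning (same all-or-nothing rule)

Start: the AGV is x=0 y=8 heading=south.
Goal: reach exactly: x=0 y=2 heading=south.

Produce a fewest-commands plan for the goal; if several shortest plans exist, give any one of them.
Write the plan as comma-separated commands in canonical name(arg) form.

move(3), move(3)

initial: x=0 y=8 heading=south
step 1 (move(3)): x=0 y=5 heading=south
step 2 (move(3)): x=0 y=2 heading=south
no 1-step plan works, so 2 is optimal.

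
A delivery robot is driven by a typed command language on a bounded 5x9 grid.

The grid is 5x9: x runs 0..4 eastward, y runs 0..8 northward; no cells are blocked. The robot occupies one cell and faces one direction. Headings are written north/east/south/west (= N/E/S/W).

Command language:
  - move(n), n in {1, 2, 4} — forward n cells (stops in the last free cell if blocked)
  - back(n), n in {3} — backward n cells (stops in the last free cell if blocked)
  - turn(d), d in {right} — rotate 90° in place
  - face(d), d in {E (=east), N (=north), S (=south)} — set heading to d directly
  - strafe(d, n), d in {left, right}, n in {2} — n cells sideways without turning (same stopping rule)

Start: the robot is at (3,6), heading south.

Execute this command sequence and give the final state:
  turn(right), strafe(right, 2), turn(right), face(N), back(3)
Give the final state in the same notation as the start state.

start: at (3,6), heading south
1. turn(right) → at (3,6), heading west
2. strafe(right, 2) → at (3,8), heading west
3. turn(right) → at (3,8), heading north
4. face(N) → at (3,8), heading north
5. back(3) → at (3,5), heading north

at (3,5), heading north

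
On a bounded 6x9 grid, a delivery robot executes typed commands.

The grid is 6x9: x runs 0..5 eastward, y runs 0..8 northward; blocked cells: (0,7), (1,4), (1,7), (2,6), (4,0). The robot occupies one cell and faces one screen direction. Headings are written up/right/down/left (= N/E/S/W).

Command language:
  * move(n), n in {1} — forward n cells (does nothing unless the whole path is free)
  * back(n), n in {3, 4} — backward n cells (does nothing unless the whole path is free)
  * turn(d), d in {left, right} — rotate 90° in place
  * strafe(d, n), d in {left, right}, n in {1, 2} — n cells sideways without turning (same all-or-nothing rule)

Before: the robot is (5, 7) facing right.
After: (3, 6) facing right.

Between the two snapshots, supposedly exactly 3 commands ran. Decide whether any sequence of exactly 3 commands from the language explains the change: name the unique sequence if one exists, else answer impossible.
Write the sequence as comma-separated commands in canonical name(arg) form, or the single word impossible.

key: order matters: swapping back(3) and strafe(right, 1) lands elsewhere
start: (5, 7) facing right
[1] after back(3): (2, 7) facing right
[2] after move(1): (3, 7) facing right
[3] after strafe(right, 1): (3, 6) facing right
uniquely the one of 729 3-step routes that fits.

back(3), move(1), strafe(right, 1)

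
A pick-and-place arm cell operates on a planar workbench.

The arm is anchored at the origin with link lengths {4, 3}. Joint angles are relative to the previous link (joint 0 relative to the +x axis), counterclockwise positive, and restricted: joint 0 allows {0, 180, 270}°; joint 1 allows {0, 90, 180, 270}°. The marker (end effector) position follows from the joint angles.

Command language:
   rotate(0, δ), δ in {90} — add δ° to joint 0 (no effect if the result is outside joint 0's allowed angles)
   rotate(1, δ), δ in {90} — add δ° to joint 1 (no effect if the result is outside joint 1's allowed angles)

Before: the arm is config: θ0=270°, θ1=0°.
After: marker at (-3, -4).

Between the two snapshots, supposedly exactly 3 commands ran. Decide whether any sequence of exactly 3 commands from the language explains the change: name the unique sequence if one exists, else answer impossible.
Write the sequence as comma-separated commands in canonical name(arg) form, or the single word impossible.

t0: config: θ0=270°, θ1=0°
step 1 (rotate(1, 90)): config: θ0=270°, θ1=90°
step 2 (rotate(1, 90)): config: θ0=270°, θ1=180°
step 3 (rotate(1, 90)): config: θ0=270°, θ1=270°
uniquely the one of 8 3-step routes that fits.

rotate(1, 90), rotate(1, 90), rotate(1, 90)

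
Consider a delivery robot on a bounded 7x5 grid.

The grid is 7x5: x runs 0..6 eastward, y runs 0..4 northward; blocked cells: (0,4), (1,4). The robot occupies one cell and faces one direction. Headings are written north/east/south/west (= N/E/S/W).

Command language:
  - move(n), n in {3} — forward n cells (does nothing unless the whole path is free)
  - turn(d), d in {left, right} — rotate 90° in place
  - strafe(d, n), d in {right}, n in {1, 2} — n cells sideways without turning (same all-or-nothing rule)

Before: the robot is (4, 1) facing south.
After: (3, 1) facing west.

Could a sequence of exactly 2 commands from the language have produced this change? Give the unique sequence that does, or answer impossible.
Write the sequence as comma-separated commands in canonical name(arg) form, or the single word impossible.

key: running turn(right) before strafe(right, 1) would end elsewhere — order is forced
begin: (4, 1) facing south
t=1 strafe(right, 1) ⇒ (3, 1) facing south
t=2 turn(right) ⇒ (3, 1) facing west
all 25 alternatives checked — unique.

strafe(right, 1), turn(right)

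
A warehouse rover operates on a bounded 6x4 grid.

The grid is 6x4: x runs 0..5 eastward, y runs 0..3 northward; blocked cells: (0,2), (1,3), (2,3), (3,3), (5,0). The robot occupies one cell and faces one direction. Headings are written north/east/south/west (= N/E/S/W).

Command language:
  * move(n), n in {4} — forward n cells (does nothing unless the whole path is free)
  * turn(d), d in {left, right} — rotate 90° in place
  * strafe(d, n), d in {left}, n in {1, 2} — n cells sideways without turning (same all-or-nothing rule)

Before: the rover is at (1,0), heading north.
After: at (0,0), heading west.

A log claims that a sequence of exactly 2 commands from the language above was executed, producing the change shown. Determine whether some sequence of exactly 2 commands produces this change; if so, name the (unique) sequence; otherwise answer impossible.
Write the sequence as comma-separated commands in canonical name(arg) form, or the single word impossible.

key: position moved to (0,0) AND the heading swung to W — translation plus rotation needed
start: at (1,0), heading north
1. strafe(left, 1) → at (0,0), heading north
2. turn(left) → at (0,0), heading west
all 25 alternatives checked — unique.

strafe(left, 1), turn(left)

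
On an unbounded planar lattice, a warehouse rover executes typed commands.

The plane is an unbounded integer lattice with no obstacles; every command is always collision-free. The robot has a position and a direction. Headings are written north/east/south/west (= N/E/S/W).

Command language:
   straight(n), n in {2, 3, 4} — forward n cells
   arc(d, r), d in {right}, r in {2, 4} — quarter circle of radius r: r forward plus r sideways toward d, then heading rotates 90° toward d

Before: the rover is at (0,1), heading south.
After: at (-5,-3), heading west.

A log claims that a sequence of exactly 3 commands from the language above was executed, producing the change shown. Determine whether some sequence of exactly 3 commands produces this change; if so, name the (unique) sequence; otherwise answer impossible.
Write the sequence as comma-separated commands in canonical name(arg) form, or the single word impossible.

straight(2), arc(right, 2), straight(3)

key: cell and facing (now W) both changed — the 3 commands mix motion and turning
from: at (0,1), heading south
1. straight(2) → at (0,-1), heading south
2. arc(right, 2) → at (-2,-3), heading west
3. straight(3) → at (-5,-3), heading west
uniquely the one of 125 3-step routes that fits.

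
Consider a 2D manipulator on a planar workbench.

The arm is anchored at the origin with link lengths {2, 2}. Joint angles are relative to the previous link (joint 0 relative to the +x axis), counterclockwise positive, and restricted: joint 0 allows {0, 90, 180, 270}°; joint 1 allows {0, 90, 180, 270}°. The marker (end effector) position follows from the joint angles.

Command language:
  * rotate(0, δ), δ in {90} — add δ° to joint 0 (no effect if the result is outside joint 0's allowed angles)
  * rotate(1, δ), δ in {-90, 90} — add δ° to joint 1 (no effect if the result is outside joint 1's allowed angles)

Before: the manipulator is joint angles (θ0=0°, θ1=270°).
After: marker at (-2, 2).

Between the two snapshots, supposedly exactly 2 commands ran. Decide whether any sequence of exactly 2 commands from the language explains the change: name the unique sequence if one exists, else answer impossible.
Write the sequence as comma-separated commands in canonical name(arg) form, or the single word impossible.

from: joint angles (θ0=0°, θ1=270°)
1. rotate(0, 90) → joint angles (θ0=90°, θ1=270°)
2. rotate(0, 90) → joint angles (θ0=180°, θ1=270°)
no rival 2-sequence matches.

rotate(0, 90), rotate(0, 90)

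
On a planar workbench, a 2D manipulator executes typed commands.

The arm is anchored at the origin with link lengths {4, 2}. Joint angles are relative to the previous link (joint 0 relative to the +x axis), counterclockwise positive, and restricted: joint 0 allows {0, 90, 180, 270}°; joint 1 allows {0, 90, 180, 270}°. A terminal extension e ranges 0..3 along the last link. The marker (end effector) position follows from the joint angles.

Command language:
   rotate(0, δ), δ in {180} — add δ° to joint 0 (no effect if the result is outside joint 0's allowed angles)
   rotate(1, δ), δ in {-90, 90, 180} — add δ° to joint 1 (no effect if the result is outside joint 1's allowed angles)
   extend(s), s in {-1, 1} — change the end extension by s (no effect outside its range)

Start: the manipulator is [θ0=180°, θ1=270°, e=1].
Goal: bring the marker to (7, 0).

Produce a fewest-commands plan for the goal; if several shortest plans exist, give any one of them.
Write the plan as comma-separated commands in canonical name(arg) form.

rotate(1, 90), rotate(0, 180)

t0: [θ0=180°, θ1=270°, e=1]
step 1 (rotate(1, 90)): [θ0=180°, θ1=0°, e=1]
step 2 (rotate(0, 180)): [θ0=0°, θ1=0°, e=1]
minimal: 2 command(s), checked below 2.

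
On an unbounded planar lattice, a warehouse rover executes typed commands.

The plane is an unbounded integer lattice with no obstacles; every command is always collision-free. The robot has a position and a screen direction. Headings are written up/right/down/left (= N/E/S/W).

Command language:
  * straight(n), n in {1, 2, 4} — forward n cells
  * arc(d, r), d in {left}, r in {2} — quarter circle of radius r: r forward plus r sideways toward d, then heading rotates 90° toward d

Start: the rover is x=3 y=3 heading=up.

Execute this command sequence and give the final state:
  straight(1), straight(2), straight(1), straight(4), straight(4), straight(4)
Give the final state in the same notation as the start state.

x=3 y=19 heading=up

start: x=3 y=3 heading=up
[1] after straight(1): x=3 y=4 heading=up
[2] after straight(2): x=3 y=6 heading=up
[3] after straight(1): x=3 y=7 heading=up
[4] after straight(4): x=3 y=11 heading=up
[5] after straight(4): x=3 y=15 heading=up
[6] after straight(4): x=3 y=19 heading=up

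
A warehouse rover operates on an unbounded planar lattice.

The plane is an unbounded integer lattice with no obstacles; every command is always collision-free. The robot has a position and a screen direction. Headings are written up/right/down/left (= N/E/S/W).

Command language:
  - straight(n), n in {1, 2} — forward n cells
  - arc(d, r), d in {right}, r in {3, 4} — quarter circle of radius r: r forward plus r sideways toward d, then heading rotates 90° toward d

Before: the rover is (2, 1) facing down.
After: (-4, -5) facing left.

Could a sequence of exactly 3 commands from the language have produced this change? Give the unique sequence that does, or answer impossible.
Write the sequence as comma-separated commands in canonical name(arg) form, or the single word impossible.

straight(2), arc(right, 4), straight(2)

key: cell and facing (now W) both changed — the 3 commands mix motion and turning
initial: (2, 1) facing down
step 1 (straight(2)): (2, -1) facing down
step 2 (arc(right, 4)): (-2, -5) facing left
step 3 (straight(2)): (-4, -5) facing left
uniquely the one of 64 3-step routes that fits.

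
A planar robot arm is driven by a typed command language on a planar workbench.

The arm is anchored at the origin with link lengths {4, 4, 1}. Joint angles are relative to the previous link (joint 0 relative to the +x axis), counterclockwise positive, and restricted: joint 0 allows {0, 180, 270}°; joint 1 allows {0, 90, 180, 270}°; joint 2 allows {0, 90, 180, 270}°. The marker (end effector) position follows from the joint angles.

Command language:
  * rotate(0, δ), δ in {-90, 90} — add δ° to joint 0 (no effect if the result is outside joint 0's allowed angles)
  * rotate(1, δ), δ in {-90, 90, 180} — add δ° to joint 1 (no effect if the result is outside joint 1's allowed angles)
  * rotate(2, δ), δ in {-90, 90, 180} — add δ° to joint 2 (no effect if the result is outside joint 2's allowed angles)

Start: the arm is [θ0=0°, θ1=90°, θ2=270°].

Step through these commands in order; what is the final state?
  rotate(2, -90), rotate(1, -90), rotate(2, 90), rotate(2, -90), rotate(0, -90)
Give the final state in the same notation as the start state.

t0: [θ0=0°, θ1=90°, θ2=270°]
t=1 rotate(2, -90) ⇒ [θ0=0°, θ1=90°, θ2=180°]
t=2 rotate(1, -90) ⇒ [θ0=0°, θ1=0°, θ2=180°]
t=3 rotate(2, 90) ⇒ [θ0=0°, θ1=0°, θ2=270°]
t=4 rotate(2, -90) ⇒ [θ0=0°, θ1=0°, θ2=180°]
t=5 rotate(0, -90) ⇒ [θ0=270°, θ1=0°, θ2=180°]

[θ0=270°, θ1=0°, θ2=180°]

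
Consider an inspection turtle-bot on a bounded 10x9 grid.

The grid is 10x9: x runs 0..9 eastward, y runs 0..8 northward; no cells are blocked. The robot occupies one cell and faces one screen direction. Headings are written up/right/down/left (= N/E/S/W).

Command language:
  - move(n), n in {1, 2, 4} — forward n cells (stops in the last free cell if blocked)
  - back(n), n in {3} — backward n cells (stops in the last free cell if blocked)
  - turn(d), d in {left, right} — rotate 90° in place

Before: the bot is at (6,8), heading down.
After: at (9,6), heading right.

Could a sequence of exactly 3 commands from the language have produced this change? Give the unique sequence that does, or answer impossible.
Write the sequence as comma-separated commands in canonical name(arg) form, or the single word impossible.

key: order matters: swapping move(2) and move(4) lands elsewhere
from: at (6,8), heading down
t=1 move(2) ⇒ at (6,6), heading down
t=2 turn(left) ⇒ at (6,6), heading right
t=3 move(4) ⇒ at (9,6), heading right
all 216 alternatives checked — unique.

move(2), turn(left), move(4)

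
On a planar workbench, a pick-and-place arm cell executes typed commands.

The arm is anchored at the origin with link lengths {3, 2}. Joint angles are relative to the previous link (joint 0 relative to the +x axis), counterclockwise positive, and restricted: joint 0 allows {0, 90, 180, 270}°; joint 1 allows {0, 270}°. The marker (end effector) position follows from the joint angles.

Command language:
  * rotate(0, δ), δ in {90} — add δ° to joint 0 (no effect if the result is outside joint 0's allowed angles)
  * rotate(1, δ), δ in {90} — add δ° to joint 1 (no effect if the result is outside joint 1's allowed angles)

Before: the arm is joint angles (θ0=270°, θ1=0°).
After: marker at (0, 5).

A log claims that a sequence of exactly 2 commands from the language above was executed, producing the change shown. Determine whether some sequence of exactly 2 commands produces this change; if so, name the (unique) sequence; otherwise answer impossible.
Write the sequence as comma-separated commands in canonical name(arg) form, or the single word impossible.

rotate(0, 90), rotate(0, 90)

initial: joint angles (θ0=270°, θ1=0°)
step 1 (rotate(0, 90)): joint angles (θ0=0°, θ1=0°)
step 2 (rotate(0, 90)): joint angles (θ0=90°, θ1=0°)
no other 2-command option fits: unique.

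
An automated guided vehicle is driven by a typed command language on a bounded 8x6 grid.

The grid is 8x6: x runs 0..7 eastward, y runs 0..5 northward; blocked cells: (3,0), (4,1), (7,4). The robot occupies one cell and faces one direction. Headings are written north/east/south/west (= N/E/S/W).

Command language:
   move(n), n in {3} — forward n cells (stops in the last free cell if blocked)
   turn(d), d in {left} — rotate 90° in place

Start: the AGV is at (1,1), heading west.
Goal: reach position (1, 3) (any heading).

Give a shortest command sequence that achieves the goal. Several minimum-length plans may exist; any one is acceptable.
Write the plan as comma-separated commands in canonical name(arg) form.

from: at (1,1), heading west
[1] after turn(left): at (1,1), heading south
[2] after move(3): at (1,0), heading south
[3] after turn(left): at (1,0), heading east
[4] after turn(left): at (1,0), heading north
[5] after move(3): at (1,3), heading north
nothing shorter than 5 reaches the goal.

turn(left), move(3), turn(left), turn(left), move(3)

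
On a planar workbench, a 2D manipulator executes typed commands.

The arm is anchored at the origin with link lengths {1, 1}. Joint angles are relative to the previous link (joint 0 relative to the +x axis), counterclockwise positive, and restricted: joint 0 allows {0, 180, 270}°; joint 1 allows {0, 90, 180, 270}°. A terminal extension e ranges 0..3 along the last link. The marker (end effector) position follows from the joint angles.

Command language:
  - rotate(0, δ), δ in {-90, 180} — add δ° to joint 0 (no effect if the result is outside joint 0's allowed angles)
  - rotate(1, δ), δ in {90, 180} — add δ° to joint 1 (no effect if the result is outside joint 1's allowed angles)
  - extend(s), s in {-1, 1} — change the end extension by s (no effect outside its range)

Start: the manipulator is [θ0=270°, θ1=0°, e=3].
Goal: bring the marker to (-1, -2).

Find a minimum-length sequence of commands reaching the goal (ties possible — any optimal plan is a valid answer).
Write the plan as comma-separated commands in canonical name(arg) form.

from: [θ0=270°, θ1=0°, e=3]
step 1 (rotate(0, -90)): [θ0=180°, θ1=0°, e=3]
step 2 (rotate(1, 90)): [θ0=180°, θ1=90°, e=3]
step 3 (extend(-1)): [θ0=180°, θ1=90°, e=2]
step 4 (extend(-1)): [θ0=180°, θ1=90°, e=1]
no 3-step plan works, so 4 is optimal.

rotate(0, -90), rotate(1, 90), extend(-1), extend(-1)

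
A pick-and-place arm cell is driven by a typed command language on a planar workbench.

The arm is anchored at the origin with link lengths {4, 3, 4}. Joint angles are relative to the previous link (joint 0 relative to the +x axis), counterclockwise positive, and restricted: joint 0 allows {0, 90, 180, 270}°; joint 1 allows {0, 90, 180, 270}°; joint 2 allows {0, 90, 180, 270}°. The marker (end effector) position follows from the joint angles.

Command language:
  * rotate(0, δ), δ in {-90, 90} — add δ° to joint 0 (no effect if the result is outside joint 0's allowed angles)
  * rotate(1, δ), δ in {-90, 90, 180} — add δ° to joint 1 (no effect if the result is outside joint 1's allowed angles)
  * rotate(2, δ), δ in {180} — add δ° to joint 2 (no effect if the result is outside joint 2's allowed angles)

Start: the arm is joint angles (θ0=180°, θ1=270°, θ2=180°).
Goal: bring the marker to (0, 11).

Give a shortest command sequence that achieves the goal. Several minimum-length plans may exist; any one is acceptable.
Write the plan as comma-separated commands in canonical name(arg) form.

t0: joint angles (θ0=180°, θ1=270°, θ2=180°)
[1] after rotate(0, -90): joint angles (θ0=90°, θ1=270°, θ2=180°)
[2] after rotate(2, 180): joint angles (θ0=90°, θ1=270°, θ2=0°)
[3] after rotate(1, 90): joint angles (θ0=90°, θ1=0°, θ2=0°)
no 2-step plan works, so 3 is optimal.

rotate(0, -90), rotate(2, 180), rotate(1, 90)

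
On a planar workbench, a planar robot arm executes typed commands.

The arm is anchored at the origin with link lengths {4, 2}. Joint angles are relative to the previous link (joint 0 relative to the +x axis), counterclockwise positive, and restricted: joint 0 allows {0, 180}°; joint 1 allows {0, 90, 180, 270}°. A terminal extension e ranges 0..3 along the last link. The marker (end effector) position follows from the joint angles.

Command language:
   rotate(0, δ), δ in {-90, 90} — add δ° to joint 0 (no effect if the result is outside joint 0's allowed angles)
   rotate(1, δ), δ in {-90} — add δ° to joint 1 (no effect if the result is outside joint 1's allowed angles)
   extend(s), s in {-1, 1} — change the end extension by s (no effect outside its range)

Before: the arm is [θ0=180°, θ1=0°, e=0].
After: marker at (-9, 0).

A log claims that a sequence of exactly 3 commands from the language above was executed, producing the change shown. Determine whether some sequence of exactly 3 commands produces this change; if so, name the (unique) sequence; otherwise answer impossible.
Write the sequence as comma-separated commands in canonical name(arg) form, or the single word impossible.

extend(1), extend(1), extend(1)

begin: [θ0=180°, θ1=0°, e=0]
step 1 (extend(1)): [θ0=180°, θ1=0°, e=1]
step 2 (extend(1)): [θ0=180°, θ1=0°, e=2]
step 3 (extend(1)): [θ0=180°, θ1=0°, e=3]
all 125 alternatives checked — unique.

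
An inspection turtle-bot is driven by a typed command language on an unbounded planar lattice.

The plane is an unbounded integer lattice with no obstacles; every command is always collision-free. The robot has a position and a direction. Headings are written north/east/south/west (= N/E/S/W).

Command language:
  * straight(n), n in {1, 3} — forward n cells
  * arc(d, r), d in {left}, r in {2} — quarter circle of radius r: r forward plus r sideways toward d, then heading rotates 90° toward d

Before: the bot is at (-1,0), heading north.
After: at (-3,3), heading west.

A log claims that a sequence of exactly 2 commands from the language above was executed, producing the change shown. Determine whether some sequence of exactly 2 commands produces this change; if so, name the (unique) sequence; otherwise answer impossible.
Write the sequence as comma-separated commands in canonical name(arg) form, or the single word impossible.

straight(1), arc(left, 2)

key: order matters: swapping straight(1) and arc(left, 2) lands elsewhere
initial: at (-1,0), heading north
step 1 (straight(1)): at (-1,1), heading north
step 2 (arc(left, 2)): at (-3,3), heading west
all 9 alternatives checked — unique.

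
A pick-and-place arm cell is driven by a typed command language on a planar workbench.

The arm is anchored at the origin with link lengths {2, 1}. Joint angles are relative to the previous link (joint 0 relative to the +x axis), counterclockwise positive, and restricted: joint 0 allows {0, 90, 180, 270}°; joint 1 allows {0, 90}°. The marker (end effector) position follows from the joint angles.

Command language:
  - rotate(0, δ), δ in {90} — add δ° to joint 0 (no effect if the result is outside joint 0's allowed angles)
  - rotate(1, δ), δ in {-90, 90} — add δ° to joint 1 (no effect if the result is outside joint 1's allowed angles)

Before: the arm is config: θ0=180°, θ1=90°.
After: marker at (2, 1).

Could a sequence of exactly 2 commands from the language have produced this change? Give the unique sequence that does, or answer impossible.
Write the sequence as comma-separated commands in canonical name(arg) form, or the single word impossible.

begin: config: θ0=180°, θ1=90°
step 1 (rotate(0, 90)): config: θ0=270°, θ1=90°
step 2 (rotate(0, 90)): config: θ0=0°, θ1=90°
uniquely the one of 9 2-step routes that fits.

rotate(0, 90), rotate(0, 90)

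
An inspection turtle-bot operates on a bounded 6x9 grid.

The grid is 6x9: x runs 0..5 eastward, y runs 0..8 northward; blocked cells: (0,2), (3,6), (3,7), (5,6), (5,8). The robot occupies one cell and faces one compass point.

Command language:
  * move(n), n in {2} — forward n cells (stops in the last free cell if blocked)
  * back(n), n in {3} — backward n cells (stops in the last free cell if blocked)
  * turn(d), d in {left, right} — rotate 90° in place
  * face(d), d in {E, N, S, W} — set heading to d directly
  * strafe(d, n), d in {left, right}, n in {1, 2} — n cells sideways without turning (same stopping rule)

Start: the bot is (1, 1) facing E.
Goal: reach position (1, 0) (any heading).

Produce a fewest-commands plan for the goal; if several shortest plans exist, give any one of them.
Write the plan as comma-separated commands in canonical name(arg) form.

strafe(right, 2)

t0: (1, 1) facing E
[1] after strafe(right, 2): (1, 0) facing E
nothing shorter than 1 reaches the goal.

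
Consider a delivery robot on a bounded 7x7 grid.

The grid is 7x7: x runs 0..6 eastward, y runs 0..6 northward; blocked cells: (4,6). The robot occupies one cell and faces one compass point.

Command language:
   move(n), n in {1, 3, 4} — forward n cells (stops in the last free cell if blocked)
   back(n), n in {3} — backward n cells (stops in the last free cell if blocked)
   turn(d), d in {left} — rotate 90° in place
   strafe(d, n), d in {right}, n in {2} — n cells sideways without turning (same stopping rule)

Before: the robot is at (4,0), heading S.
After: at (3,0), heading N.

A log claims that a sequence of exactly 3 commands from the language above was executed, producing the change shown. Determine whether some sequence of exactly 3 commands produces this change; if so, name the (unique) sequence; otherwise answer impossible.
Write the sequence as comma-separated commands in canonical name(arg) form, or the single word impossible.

all 216 sequences checked — none match.

impossible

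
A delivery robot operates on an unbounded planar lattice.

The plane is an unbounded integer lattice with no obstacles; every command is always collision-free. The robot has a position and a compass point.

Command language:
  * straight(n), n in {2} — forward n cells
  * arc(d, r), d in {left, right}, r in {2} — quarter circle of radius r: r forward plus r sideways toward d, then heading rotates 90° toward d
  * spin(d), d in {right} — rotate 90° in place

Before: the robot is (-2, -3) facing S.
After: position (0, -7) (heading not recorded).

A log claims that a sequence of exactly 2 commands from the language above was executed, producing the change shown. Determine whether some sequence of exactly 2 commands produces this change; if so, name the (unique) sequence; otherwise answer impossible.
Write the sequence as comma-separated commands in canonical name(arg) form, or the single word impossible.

straight(2), arc(left, 2)

key: running arc(left, 2) before straight(2) would end elsewhere — order is forced
t0: (-2, -3) facing S
t=1 straight(2) ⇒ (-2, -5) facing S
t=2 arc(left, 2) ⇒ (0, -7) facing E
no other 2-command option fits: unique.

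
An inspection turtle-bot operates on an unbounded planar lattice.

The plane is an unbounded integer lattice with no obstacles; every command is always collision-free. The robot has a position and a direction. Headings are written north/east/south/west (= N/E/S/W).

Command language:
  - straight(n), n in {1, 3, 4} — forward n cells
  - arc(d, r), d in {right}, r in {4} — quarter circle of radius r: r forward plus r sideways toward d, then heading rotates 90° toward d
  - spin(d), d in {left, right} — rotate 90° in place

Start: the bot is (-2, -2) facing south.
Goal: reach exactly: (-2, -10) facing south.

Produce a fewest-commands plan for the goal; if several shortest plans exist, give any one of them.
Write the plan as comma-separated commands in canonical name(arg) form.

straight(4), straight(4)

t0: (-2, -2) facing south
t=1 straight(4) ⇒ (-2, -6) facing south
t=2 straight(4) ⇒ (-2, -10) facing south
shorter routes all fall short; 2 is best.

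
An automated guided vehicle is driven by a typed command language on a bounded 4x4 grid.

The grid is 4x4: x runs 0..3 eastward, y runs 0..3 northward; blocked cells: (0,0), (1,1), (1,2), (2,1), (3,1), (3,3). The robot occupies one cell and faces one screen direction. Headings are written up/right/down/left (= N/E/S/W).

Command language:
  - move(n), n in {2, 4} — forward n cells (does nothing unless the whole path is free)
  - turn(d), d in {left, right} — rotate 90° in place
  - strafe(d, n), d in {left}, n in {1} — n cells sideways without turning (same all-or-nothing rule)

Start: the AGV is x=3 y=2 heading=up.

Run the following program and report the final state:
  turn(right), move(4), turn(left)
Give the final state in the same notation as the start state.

x=3 y=2 heading=up

t0: x=3 y=2 heading=up
[1] after turn(right): x=3 y=2 heading=right
[2] after move(4): x=3 y=2 heading=right
[3] after turn(left): x=3 y=2 heading=up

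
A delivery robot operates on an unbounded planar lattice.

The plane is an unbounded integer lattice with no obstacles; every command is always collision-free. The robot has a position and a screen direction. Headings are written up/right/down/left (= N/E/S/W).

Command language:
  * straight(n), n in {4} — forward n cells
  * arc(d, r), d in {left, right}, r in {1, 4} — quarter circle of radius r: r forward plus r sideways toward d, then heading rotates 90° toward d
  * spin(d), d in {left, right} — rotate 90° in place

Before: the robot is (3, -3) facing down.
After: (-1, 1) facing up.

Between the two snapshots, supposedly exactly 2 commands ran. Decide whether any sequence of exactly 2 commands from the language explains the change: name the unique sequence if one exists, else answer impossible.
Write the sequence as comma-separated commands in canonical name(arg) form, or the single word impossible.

spin(right), arc(right, 4)

key: running arc(right, 4) before spin(right) would end elsewhere — order is forced
t0: (3, -3) facing down
t=1 spin(right) ⇒ (3, -3) facing left
t=2 arc(right, 4) ⇒ (-1, 1) facing up
no rival 2-sequence matches.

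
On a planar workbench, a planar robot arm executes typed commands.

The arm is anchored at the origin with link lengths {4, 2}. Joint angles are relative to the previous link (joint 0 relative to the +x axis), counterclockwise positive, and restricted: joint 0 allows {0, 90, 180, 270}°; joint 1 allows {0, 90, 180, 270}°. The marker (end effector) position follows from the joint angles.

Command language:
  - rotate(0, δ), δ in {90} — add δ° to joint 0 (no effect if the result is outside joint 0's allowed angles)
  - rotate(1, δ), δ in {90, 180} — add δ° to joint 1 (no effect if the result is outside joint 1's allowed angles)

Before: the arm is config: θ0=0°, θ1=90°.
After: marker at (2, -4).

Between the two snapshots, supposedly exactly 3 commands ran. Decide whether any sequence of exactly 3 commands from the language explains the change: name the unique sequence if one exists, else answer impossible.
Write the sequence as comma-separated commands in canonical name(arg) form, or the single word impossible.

initial: config: θ0=0°, θ1=90°
t=1 rotate(0, 90) ⇒ config: θ0=90°, θ1=90°
t=2 rotate(0, 90) ⇒ config: θ0=180°, θ1=90°
t=3 rotate(0, 90) ⇒ config: θ0=270°, θ1=90°
uniquely the one of 27 3-step routes that fits.

rotate(0, 90), rotate(0, 90), rotate(0, 90)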